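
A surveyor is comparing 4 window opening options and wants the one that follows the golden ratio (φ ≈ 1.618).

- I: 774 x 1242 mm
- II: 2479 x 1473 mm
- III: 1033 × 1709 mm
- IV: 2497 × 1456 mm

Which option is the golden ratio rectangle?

I

Target golden ratio ≈ 1.618.
I: 1.605 (Δ0.013)  II: 1.683 (Δ0.065)  III: 1.654 (Δ0.036)  IV: 1.715 (Δ0.097)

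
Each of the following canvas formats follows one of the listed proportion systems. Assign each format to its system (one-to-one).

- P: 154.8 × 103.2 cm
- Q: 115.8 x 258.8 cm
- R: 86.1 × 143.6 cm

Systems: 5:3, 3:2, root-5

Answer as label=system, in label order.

Ratios: P ≈ 1.500; Q ≈ 2.235; R ≈ 1.668.
Targets: 5:3 ≈ 1.667; 3:2 ≈ 1.500; root-5 ≈ 2.236.

P=3:2, Q=root-5, R=5:3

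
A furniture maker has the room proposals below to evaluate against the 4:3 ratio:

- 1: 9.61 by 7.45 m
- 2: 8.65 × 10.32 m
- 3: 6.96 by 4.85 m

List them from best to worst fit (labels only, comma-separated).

1: 9.61/7.45 ≈ 1.290 → |1.290 − 1.333| = 0.043
2: 10.32/8.65 ≈ 1.193 → |1.193 − 1.333| = 0.140
3: 6.96/4.85 ≈ 1.435 → |1.435 − 1.333| = 0.102

1, 3, 2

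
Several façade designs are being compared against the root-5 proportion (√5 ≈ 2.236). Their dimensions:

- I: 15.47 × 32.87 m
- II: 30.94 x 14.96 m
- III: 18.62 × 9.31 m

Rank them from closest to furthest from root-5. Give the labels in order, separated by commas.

I, II, III

Ratios: I = 32.87 / 15.47 ≈ 2.125; II = 30.94 / 14.96 ≈ 2.068; III = 18.62 / 9.31 ≈ 2.000.
|Δ from 2.236|: I 0.111; II 0.168; III 0.236.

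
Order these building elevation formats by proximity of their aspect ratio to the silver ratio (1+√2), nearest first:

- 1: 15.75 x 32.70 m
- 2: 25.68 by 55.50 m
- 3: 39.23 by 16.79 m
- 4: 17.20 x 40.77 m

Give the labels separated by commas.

1: 32.70/15.75 ≈ 2.076 → |2.076 − 2.414| = 0.338
2: 55.50/25.68 ≈ 2.161 → |2.161 − 2.414| = 0.253
3: 39.23/16.79 ≈ 2.337 → |2.337 − 2.414| = 0.077
4: 40.77/17.20 ≈ 2.370 → |2.370 − 2.414| = 0.044

4, 3, 2, 1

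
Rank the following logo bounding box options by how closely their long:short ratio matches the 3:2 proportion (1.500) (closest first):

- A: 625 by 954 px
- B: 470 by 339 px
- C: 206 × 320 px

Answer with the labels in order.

A, C, B

A: 954/625 ≈ 1.526 → |1.526 − 1.500| = 0.026
B: 470/339 ≈ 1.386 → |1.386 − 1.500| = 0.114
C: 320/206 ≈ 1.553 → |1.553 − 1.500| = 0.053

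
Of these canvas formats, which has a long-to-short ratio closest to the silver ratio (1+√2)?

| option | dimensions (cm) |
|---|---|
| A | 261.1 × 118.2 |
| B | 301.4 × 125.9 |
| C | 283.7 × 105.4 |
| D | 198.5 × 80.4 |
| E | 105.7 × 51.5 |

B

Target silver ratio ≈ 2.414.
A: 2.209 (Δ0.205)  B: 2.394 (Δ0.020)  C: 2.692 (Δ0.278)  D: 2.469 (Δ0.055)  E: 2.052 (Δ0.362)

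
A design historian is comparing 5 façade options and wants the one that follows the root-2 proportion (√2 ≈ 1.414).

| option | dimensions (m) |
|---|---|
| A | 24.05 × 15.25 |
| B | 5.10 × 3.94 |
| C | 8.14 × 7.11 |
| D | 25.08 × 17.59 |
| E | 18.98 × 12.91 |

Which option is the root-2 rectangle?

D

Ratios (long/short): A ≈ 1.577; B ≈ 1.294; C ≈ 1.145; D ≈ 1.426; E ≈ 1.470.
root-2 ≈ 1.414; option D is nearest (Δ 0.012).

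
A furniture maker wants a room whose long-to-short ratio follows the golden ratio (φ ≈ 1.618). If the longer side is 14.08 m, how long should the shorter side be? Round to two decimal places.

8.70 m

golden ratio ≈ 1.61803.
Shorter side = 14.08 ÷ 1.61803 ≈ 8.7019 → 8.70 m.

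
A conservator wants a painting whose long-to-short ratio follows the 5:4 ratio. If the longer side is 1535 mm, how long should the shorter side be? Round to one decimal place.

1228.0 mm

5:4 = 1.25000.
Shorter side = 1535 ÷ 1.25000 ≈ 1228.000 → 1228.0 mm.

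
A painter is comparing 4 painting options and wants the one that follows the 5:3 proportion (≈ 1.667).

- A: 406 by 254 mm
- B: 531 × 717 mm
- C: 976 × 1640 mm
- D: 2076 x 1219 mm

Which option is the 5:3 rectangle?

Target 5:3 ≈ 1.667.
A: 1.598 (Δ0.069)  B: 1.350 (Δ0.317)  C: 1.680 (Δ0.013)  D: 1.703 (Δ0.036)

C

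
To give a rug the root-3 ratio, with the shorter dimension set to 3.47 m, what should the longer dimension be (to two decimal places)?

6.01 m

root-3 ≈ 1.73205.
Longer side = 3.47 × 1.73205 ≈ 6.0102 → 6.01 m.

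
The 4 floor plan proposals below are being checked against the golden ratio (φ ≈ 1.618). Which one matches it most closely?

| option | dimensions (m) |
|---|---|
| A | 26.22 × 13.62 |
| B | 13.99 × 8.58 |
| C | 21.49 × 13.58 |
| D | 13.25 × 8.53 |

Ratios (long/short): A ≈ 1.925; B ≈ 1.631; C ≈ 1.582; D ≈ 1.553.
golden ratio ≈ 1.618; option B is nearest (Δ 0.013).

B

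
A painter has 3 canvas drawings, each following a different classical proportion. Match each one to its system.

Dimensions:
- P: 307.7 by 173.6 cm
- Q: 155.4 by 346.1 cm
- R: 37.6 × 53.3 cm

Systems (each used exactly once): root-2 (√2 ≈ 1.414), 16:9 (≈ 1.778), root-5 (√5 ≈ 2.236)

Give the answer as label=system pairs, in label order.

Ratios: P ≈ 1.772; Q ≈ 2.227; R ≈ 1.418.
Targets: root-2 ≈ 1.414; 16:9 ≈ 1.778; root-5 ≈ 2.236.

P=16:9, Q=root-5, R=root-2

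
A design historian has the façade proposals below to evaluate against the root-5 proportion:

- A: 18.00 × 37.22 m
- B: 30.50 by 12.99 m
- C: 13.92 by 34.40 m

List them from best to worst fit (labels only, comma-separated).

Ratios: A = 37.22 / 18.00 ≈ 2.068; B = 30.50 / 12.99 ≈ 2.348; C = 34.40 / 13.92 ≈ 2.471.
|Δ from 2.236|: A 0.168; B 0.112; C 0.235.

B, A, C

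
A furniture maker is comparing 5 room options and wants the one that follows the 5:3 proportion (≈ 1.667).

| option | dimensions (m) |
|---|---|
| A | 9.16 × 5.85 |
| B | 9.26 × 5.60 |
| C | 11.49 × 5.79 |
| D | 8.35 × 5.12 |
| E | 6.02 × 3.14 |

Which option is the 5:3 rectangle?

Ratios (long/short): A ≈ 1.566; B ≈ 1.654; C ≈ 1.984; D ≈ 1.631; E ≈ 1.917.
5:3 ≈ 1.667; option B is nearest (Δ 0.013).

B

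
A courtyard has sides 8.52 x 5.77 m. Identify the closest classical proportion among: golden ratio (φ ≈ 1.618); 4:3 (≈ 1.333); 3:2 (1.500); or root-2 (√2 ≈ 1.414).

8.52/5.77 ≈ 1.477. Nearest candidates are 3:2 (1.500, off by 0.023) and root-2 (1.414, off by 0.063).

3:2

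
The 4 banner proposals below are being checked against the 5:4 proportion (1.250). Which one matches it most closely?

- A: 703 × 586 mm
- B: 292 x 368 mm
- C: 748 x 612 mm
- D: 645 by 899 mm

B

Target 5:4 ≈ 1.250.
A: 1.200 (Δ0.050)  B: 1.260 (Δ0.010)  C: 1.222 (Δ0.028)  D: 1.394 (Δ0.144)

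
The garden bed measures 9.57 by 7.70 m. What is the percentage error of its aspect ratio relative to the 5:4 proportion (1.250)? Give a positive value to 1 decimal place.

0.6%

Ratio = 9.57 / 7.70 ≈ 1.2429.
Ideal 5:4 = 1.2500. |1.2429 − 1.2500| / 1.2500 ≈ 0.57% → 0.6%.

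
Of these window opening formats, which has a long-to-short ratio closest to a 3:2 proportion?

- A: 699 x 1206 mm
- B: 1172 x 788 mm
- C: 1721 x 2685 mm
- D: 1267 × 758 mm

Target 3:2 ≈ 1.500.
A: 1.725 (Δ0.225)  B: 1.487 (Δ0.013)  C: 1.560 (Δ0.060)  D: 1.672 (Δ0.172)

B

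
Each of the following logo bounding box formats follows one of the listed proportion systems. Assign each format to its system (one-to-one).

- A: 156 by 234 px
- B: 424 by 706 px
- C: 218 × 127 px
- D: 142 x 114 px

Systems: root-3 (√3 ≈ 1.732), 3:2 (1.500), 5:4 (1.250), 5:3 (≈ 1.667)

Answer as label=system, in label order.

A=3:2, B=5:3, C=root-3, D=5:4

Ratios: A ≈ 1.500; B ≈ 1.665; C ≈ 1.717; D ≈ 1.246.
Targets: root-3 ≈ 1.732; 3:2 ≈ 1.500; 5:4 ≈ 1.250; 5:3 ≈ 1.667.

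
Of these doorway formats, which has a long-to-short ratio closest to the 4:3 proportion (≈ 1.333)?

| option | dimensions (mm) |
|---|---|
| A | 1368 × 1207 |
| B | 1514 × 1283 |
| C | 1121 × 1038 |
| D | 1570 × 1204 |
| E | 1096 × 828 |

Ratios (long/short): A ≈ 1.133; B ≈ 1.180; C ≈ 1.080; D ≈ 1.304; E ≈ 1.324.
4:3 ≈ 1.333; option E is nearest (Δ 0.009).

E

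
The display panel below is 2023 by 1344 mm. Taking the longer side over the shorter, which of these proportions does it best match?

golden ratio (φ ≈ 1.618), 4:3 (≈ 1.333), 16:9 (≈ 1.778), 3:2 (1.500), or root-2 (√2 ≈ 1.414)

2023/1344 ≈ 1.505. Nearest candidates are 3:2 (1.500, off by 0.005) and root-2 (1.414, off by 0.091).

3:2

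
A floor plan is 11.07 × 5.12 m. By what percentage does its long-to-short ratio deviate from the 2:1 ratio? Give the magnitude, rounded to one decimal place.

8.1%

Ratio = 11.07 / 5.12 ≈ 2.1621.
Ideal 2:1 = 2.0000. |2.1621 − 2.0000| / 2.0000 ≈ 8.11% → 8.1%.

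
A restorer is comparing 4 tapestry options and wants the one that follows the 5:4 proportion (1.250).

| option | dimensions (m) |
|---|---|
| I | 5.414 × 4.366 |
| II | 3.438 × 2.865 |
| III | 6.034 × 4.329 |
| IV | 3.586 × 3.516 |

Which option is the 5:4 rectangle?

Target 5:4 ≈ 1.250.
I: 1.240 (Δ0.010)  II: 1.200 (Δ0.050)  III: 1.394 (Δ0.144)  IV: 1.020 (Δ0.230)

I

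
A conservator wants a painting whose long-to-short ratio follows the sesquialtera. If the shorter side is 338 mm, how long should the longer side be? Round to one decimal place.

3:2 = 1.50000.
Longer side = 338 × 1.50000 ≈ 507.000 → 507.0 mm.

507.0 mm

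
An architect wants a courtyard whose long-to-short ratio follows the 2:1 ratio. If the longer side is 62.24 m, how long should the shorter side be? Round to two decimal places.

2:1 = 2.00000.
Shorter side = 62.24 ÷ 2.00000 ≈ 31.1200 → 31.12 m.

31.12 m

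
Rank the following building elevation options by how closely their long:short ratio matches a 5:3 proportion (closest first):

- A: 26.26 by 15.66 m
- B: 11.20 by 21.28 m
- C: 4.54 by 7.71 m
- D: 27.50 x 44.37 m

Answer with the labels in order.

A, C, D, B

Ratios: A = 26.26 / 15.66 ≈ 1.677; B = 21.28 / 11.20 ≈ 1.900; C = 7.71 / 4.54 ≈ 1.698; D = 44.37 / 27.50 ≈ 1.613.
|Δ from 1.667|: A 0.010; B 0.233; C 0.031; D 0.054.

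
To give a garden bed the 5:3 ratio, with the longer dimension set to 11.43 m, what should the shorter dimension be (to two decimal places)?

6.86 m

5:3 ≈ 1.66667.
Shorter side = 11.43 ÷ 1.66667 ≈ 6.8580 → 6.86 m.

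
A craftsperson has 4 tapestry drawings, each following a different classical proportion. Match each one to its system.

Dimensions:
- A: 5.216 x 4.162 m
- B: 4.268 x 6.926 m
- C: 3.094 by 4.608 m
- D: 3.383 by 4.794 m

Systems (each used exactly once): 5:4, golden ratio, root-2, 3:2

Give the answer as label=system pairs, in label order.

A = 5.216/4.162 ≈ 1.253 → 5:4 (1.250)
B = 6.926/4.268 ≈ 1.623 → golden ratio (1.618)
C = 4.608/3.094 ≈ 1.489 → 3:2 (1.500)
D = 4.794/3.383 ≈ 1.417 → root-2 (1.414)

A=5:4, B=golden ratio, C=3:2, D=root-2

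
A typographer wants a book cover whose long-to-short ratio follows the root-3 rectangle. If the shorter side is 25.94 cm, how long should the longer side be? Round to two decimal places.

root-3 ≈ 1.73205.
Longer side = 25.94 × 1.73205 ≈ 44.9294 → 44.93 cm.

44.93 cm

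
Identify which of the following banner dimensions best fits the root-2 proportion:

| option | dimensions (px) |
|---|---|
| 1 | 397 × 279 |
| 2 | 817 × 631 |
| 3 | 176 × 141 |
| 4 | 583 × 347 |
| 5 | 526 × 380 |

1

Target root-2 ≈ 1.414.
1: 1.423 (Δ0.009)  2: 1.295 (Δ0.119)  3: 1.248 (Δ0.166)  4: 1.680 (Δ0.266)  5: 1.384 (Δ0.030)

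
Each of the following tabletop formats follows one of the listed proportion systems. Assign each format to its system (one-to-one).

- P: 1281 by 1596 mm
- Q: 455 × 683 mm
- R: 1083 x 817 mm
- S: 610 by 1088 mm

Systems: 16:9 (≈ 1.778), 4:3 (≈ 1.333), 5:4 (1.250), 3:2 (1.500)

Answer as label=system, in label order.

P=5:4, Q=3:2, R=4:3, S=16:9

P = 1596/1281 ≈ 1.246 → 5:4 (1.250)
Q = 683/455 ≈ 1.501 → 3:2 (1.500)
R = 1083/817 ≈ 1.326 → 4:3 (1.333)
S = 1088/610 ≈ 1.784 → 16:9 (1.778)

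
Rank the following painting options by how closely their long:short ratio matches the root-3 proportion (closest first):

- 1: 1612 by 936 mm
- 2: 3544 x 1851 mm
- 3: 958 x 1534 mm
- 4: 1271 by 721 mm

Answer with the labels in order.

Ratios: 1 = 1612 / 936 ≈ 1.722; 2 = 3544 / 1851 ≈ 1.915; 3 = 1534 / 958 ≈ 1.601; 4 = 1271 / 721 ≈ 1.763.
|Δ from 1.732|: 1 0.010; 2 0.183; 3 0.131; 4 0.031.

1, 4, 3, 2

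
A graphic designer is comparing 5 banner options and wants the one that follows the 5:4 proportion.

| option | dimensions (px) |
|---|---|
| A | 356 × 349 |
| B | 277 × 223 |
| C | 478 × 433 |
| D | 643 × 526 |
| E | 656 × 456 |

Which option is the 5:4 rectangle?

Ratios (long/short): A ≈ 1.020; B ≈ 1.242; C ≈ 1.104; D ≈ 1.222; E ≈ 1.439.
5:4 ≈ 1.250; option B is nearest (Δ 0.008).

B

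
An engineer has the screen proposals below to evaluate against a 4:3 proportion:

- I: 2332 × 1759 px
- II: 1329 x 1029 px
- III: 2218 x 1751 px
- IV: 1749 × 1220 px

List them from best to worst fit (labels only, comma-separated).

I, II, III, IV

I: 2332/1759 ≈ 1.326 → |1.326 − 1.333| = 0.007
II: 1329/1029 ≈ 1.292 → |1.292 − 1.333| = 0.041
III: 2218/1751 ≈ 1.267 → |1.267 − 1.333| = 0.066
IV: 1749/1220 ≈ 1.434 → |1.434 − 1.333| = 0.101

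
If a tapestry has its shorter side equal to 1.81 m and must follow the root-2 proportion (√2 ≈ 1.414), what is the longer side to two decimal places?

2.56 m

root-2 ≈ 1.41421.
Longer side = 1.81 × 1.41421 ≈ 2.5597 → 2.56 m.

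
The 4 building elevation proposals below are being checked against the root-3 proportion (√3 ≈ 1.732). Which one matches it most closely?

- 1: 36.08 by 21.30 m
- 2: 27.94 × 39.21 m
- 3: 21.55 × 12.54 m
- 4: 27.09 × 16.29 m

3

Target root-3 ≈ 1.732.
1: 1.694 (Δ0.038)  2: 1.403 (Δ0.329)  3: 1.719 (Δ0.013)  4: 1.663 (Δ0.069)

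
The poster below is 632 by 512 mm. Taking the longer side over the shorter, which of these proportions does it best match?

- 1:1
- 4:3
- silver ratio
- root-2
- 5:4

Ratio = 632 / 512 ≈ 1.234.
Distances: 1:1 1.000 (Δ 0.234); 4:3 1.333 (Δ 0.099); silver ratio 2.414 (Δ 1.180); root-2 1.414 (Δ 0.180); 5:4 1.250 (Δ 0.016).

5:4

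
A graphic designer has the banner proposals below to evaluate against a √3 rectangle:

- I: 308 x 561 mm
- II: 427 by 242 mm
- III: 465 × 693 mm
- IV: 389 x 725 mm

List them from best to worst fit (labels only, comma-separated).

II, I, IV, III

I: 561/308 ≈ 1.821 → |1.821 − 1.732| = 0.089
II: 427/242 ≈ 1.764 → |1.764 − 1.732| = 0.032
III: 693/465 ≈ 1.490 → |1.490 − 1.732| = 0.242
IV: 725/389 ≈ 1.864 → |1.864 − 1.732| = 0.132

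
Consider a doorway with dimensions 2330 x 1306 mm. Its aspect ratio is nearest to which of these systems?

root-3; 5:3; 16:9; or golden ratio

16:9

2330/1306 ≈ 1.784. Nearest candidates are 16:9 (1.778, off by 0.006) and root-3 (1.732, off by 0.052).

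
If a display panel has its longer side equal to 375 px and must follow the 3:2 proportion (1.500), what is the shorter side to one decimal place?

3:2 = 1.50000.
Shorter side = 375 ÷ 1.50000 ≈ 250.000 → 250.0 px.

250.0 px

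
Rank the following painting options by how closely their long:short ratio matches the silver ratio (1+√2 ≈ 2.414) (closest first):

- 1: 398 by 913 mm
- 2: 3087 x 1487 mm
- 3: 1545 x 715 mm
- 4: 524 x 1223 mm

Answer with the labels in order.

1: 913/398 ≈ 2.294 → |2.294 − 2.414| = 0.120
2: 3087/1487 ≈ 2.076 → |2.076 − 2.414| = 0.338
3: 1545/715 ≈ 2.161 → |2.161 − 2.414| = 0.253
4: 1223/524 ≈ 2.334 → |2.334 − 2.414| = 0.080

4, 1, 3, 2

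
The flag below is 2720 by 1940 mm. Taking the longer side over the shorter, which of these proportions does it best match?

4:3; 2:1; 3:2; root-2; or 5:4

root-2

2720/1940 ≈ 1.402. Nearest candidates are root-2 (1.414, off by 0.012) and 4:3 (1.333, off by 0.069).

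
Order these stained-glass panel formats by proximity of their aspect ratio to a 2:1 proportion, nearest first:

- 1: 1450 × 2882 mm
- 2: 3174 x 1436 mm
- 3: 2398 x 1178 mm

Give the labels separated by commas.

1, 3, 2

Ratios: 1 = 2882 / 1450 ≈ 1.988; 2 = 3174 / 1436 ≈ 2.210; 3 = 2398 / 1178 ≈ 2.036.
|Δ from 2.000|: 1 0.012; 2 0.210; 3 0.036.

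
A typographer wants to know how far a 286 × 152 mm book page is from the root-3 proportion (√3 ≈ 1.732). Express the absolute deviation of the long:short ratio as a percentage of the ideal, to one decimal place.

Ratio = 286 / 152 ≈ 1.8816.
Ideal root-3 ≈ 1.7321. |1.8816 − 1.7321| / 1.7321 ≈ 8.63% → 8.6%.

8.6%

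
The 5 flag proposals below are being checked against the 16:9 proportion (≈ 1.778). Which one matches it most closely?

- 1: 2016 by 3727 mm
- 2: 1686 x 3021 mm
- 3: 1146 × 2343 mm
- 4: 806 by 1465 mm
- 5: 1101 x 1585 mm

2

Ratios (long/short): 1 ≈ 1.849; 2 ≈ 1.792; 3 ≈ 2.045; 4 ≈ 1.818; 5 ≈ 1.440.
16:9 ≈ 1.778; option 2 is nearest (Δ 0.014).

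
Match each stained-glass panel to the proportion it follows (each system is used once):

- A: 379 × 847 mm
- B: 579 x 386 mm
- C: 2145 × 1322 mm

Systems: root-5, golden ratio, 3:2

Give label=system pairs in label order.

A=root-5, B=3:2, C=golden ratio

Ratios: A ≈ 2.235; B ≈ 1.500; C ≈ 1.623.
Targets: root-5 ≈ 2.236; golden ratio ≈ 1.618; 3:2 ≈ 1.500.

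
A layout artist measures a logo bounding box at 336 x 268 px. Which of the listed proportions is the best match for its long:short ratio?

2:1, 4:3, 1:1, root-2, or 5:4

Ratio = 336 / 268 ≈ 1.254.
Distances: 2:1 2.000 (Δ 0.746); 4:3 1.333 (Δ 0.079); 1:1 1.000 (Δ 0.254); root-2 1.414 (Δ 0.160); 5:4 1.250 (Δ 0.004).

5:4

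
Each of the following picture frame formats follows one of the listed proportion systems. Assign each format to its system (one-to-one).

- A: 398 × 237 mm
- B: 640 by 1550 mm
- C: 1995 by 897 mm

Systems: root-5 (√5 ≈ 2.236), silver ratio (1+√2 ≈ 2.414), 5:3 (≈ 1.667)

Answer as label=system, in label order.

A=5:3, B=silver ratio, C=root-5

A = 398/237 ≈ 1.679 → 5:3 (1.667)
B = 1550/640 ≈ 2.422 → silver ratio (2.414)
C = 1995/897 ≈ 2.224 → root-5 (2.236)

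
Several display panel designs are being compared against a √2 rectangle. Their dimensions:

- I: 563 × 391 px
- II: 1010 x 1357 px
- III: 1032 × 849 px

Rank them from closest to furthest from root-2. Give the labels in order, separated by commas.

Ratios: I = 563 / 391 ≈ 1.440; II = 1357 / 1010 ≈ 1.344; III = 1032 / 849 ≈ 1.216.
|Δ from 1.414|: I 0.026; II 0.070; III 0.198.

I, II, III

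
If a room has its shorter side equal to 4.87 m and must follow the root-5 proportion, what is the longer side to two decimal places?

10.89 m

root-5 ≈ 2.23607.
Longer side = 4.87 × 2.23607 ≈ 10.8897 → 10.89 m.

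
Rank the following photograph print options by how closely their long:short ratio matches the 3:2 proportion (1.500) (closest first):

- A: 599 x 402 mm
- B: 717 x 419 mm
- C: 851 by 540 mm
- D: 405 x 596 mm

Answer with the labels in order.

A, D, C, B

Ratios: A = 599 / 402 ≈ 1.490; B = 717 / 419 ≈ 1.711; C = 851 / 540 ≈ 1.576; D = 596 / 405 ≈ 1.472.
|Δ from 1.500|: A 0.010; B 0.211; C 0.076; D 0.028.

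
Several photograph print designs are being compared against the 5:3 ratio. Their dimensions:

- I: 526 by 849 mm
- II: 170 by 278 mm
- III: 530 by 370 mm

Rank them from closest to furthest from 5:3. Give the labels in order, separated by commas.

II, I, III

I: 849/526 ≈ 1.614 → |1.614 − 1.667| = 0.053
II: 278/170 ≈ 1.635 → |1.635 − 1.667| = 0.032
III: 530/370 ≈ 1.432 → |1.432 − 1.667| = 0.235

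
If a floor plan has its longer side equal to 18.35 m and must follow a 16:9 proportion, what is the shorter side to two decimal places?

10.32 m

16:9 ≈ 1.77778.
Shorter side = 18.35 ÷ 1.77778 ≈ 10.3219 → 10.32 m.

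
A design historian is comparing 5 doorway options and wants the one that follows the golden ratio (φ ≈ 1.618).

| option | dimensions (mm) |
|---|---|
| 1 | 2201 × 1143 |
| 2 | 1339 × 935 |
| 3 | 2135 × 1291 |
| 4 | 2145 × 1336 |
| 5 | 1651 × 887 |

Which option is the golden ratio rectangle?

4

Ratios (long/short): 1 ≈ 1.926; 2 ≈ 1.432; 3 ≈ 1.654; 4 ≈ 1.606; 5 ≈ 1.861.
golden ratio ≈ 1.618; option 4 is nearest (Δ 0.012).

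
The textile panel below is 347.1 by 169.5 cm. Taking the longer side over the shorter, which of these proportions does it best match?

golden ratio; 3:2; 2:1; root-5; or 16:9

Ratio = 347.1 / 169.5 ≈ 2.048.
Distances: golden ratio 1.618 (Δ 0.430); 3:2 1.500 (Δ 0.548); 2:1 2.000 (Δ 0.048); root-5 2.236 (Δ 0.188); 16:9 1.778 (Δ 0.270).

2:1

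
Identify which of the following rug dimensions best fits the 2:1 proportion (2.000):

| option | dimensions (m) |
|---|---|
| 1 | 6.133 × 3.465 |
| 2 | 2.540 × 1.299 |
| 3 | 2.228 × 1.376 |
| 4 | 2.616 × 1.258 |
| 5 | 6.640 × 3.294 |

Ratios (long/short): 1 ≈ 1.770; 2 ≈ 1.955; 3 ≈ 1.619; 4 ≈ 2.079; 5 ≈ 2.016.
2:1 ≈ 2.000; option 5 is nearest (Δ 0.016).

5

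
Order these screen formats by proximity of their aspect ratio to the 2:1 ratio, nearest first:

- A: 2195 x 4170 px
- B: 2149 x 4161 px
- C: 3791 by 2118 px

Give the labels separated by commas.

A: 4170/2195 ≈ 1.900 → |1.900 − 2.000| = 0.100
B: 4161/2149 ≈ 1.936 → |1.936 − 2.000| = 0.064
C: 3791/2118 ≈ 1.790 → |1.790 − 2.000| = 0.210

B, A, C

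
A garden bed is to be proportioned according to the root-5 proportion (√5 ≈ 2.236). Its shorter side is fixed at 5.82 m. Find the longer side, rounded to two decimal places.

13.01 m

root-5 ≈ 2.23607.
Longer side = 5.82 × 2.23607 ≈ 13.0139 → 13.01 m.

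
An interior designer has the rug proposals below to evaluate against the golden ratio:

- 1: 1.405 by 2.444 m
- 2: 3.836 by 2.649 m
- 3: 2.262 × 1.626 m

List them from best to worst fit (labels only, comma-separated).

1, 2, 3

Ratios: 1 = 2.444 / 1.405 ≈ 1.740; 2 = 3.836 / 2.649 ≈ 1.448; 3 = 2.262 / 1.626 ≈ 1.391.
|Δ from 1.618|: 1 0.122; 2 0.170; 3 0.227.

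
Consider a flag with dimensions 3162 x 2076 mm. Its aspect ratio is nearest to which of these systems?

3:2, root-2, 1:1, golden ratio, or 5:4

3:2

Ratio = 3162 / 2076 ≈ 1.523.
Distances: 3:2 1.500 (Δ 0.023); root-2 1.414 (Δ 0.109); 1:1 1.000 (Δ 0.523); golden ratio 1.618 (Δ 0.095); 5:4 1.250 (Δ 0.273).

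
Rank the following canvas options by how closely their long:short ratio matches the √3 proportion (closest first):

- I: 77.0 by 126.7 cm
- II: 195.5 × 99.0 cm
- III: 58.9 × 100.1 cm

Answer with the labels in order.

III, I, II

Ratios: I = 126.7 / 77.0 ≈ 1.645; II = 195.5 / 99.0 ≈ 1.975; III = 100.1 / 58.9 ≈ 1.699.
|Δ from 1.732|: I 0.087; II 0.243; III 0.033.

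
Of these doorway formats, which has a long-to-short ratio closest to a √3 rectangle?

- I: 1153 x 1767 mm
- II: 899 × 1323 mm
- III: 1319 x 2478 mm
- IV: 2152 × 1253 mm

IV

Target root-3 ≈ 1.732.
I: 1.533 (Δ0.199)  II: 1.472 (Δ0.260)  III: 1.879 (Δ0.147)  IV: 1.717 (Δ0.015)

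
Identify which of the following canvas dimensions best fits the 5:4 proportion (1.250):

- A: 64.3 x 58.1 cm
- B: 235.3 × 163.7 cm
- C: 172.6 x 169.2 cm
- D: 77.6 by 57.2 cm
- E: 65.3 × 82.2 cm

E

Ratios (long/short): A ≈ 1.107; B ≈ 1.437; C ≈ 1.020; D ≈ 1.357; E ≈ 1.259.
5:4 ≈ 1.250; option E is nearest (Δ 0.009).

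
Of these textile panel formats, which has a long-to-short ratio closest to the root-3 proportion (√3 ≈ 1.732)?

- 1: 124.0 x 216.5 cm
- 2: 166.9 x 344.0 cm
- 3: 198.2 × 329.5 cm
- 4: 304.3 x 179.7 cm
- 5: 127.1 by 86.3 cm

Target root-3 ≈ 1.732.
1: 1.746 (Δ0.014)  2: 2.061 (Δ0.329)  3: 1.662 (Δ0.070)  4: 1.693 (Δ0.039)  5: 1.473 (Δ0.259)

1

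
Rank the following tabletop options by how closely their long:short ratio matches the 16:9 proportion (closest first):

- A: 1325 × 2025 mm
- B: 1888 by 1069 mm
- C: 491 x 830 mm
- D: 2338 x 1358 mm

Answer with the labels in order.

A: 2025/1325 ≈ 1.528 → |1.528 − 1.778| = 0.250
B: 1888/1069 ≈ 1.766 → |1.766 − 1.778| = 0.012
C: 830/491 ≈ 1.690 → |1.690 − 1.778| = 0.088
D: 2338/1358 ≈ 1.722 → |1.722 − 1.778| = 0.056

B, D, C, A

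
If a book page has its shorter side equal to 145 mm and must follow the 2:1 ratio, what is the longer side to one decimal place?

290.0 mm

2:1 = 2.00000.
Longer side = 145 × 2.00000 ≈ 290.000 → 290.0 mm.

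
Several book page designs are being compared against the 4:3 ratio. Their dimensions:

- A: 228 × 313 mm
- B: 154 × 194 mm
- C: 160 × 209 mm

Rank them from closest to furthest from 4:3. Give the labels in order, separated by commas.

Ratios: A = 313 / 228 ≈ 1.373; B = 194 / 154 ≈ 1.260; C = 209 / 160 ≈ 1.306.
|Δ from 1.333|: A 0.040; B 0.073; C 0.027.

C, A, B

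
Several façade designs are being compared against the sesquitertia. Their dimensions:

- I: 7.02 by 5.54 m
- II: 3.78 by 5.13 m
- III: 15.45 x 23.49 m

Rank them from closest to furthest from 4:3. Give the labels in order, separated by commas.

I: 7.02/5.54 ≈ 1.267 → |1.267 − 1.333| = 0.066
II: 5.13/3.78 ≈ 1.357 → |1.357 − 1.333| = 0.024
III: 23.49/15.45 ≈ 1.520 → |1.520 − 1.333| = 0.187

II, I, III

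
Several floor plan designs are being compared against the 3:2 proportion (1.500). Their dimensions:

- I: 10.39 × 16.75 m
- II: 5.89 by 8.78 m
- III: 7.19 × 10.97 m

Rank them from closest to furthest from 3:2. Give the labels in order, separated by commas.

I: 16.75/10.39 ≈ 1.612 → |1.612 − 1.500| = 0.112
II: 8.78/5.89 ≈ 1.491 → |1.491 − 1.500| = 0.009
III: 10.97/7.19 ≈ 1.526 → |1.526 − 1.500| = 0.026

II, III, I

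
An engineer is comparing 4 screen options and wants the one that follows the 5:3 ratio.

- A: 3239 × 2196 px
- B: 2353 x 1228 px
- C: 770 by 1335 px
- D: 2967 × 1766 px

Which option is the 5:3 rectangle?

D

Target 5:3 ≈ 1.667.
A: 1.475 (Δ0.192)  B: 1.916 (Δ0.249)  C: 1.734 (Δ0.067)  D: 1.680 (Δ0.013)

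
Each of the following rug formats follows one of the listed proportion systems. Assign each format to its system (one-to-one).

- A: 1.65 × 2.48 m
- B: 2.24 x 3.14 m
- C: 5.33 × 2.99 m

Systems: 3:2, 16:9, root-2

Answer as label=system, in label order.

A=3:2, B=root-2, C=16:9

A = 2.48/1.65 ≈ 1.503 → 3:2 (1.500)
B = 3.14/2.24 ≈ 1.402 → root-2 (1.414)
C = 5.33/2.99 ≈ 1.783 → 16:9 (1.778)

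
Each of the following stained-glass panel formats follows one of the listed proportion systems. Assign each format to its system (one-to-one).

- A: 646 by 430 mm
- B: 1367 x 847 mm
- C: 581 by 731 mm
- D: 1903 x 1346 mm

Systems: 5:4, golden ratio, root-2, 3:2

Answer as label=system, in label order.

Ratios: A ≈ 1.502; B ≈ 1.614; C ≈ 1.258; D ≈ 1.414.
Targets: 5:4 ≈ 1.250; golden ratio ≈ 1.618; root-2 ≈ 1.414; 3:2 ≈ 1.500.

A=3:2, B=golden ratio, C=5:4, D=root-2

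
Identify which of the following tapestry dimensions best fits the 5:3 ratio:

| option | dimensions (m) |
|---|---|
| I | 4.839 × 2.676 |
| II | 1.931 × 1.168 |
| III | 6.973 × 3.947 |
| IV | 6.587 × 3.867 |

Ratios (long/short): I ≈ 1.808; II ≈ 1.653; III ≈ 1.767; IV ≈ 1.703.
5:3 ≈ 1.667; option II is nearest (Δ 0.014).

II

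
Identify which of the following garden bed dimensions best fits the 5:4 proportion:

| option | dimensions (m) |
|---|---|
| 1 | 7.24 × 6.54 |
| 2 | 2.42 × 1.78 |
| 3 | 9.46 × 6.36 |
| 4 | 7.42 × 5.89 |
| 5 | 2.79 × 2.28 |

Target 5:4 ≈ 1.250.
1: 1.107 (Δ0.143)  2: 1.360 (Δ0.110)  3: 1.487 (Δ0.237)  4: 1.260 (Δ0.010)  5: 1.224 (Δ0.026)

4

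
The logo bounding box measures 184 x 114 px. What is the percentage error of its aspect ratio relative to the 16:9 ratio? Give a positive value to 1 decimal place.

Ratio = 184 / 114 ≈ 1.6140.
Ideal 16:9 ≈ 1.7778. |1.6140 − 1.7778| / 1.7778 ≈ 9.21% → 9.2%.

9.2%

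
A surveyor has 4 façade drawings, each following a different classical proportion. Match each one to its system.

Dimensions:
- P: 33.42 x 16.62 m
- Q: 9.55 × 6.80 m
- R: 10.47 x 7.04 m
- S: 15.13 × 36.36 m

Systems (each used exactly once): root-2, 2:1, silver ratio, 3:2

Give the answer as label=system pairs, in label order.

P=2:1, Q=root-2, R=3:2, S=silver ratio

Ratios: P ≈ 2.011; Q ≈ 1.404; R ≈ 1.487; S ≈ 2.403.
Targets: root-2 ≈ 1.414; 2:1 ≈ 2.000; silver ratio ≈ 2.414; 3:2 ≈ 1.500.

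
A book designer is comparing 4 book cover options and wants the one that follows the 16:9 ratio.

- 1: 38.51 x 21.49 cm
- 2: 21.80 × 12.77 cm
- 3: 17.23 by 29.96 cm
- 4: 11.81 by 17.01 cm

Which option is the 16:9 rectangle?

Target 16:9 ≈ 1.778.
1: 1.792 (Δ0.014)  2: 1.707 (Δ0.071)  3: 1.739 (Δ0.039)  4: 1.440 (Δ0.338)

1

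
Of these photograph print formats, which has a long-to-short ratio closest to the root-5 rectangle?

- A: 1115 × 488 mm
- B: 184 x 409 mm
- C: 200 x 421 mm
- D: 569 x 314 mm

Target root-5 ≈ 2.236.
A: 2.285 (Δ0.049)  B: 2.223 (Δ0.013)  C: 2.105 (Δ0.131)  D: 1.812 (Δ0.424)

B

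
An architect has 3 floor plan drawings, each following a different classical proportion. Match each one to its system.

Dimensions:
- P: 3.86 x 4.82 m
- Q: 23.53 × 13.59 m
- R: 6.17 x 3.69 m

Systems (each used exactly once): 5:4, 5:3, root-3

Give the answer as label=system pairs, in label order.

P = 4.82/3.86 ≈ 1.249 → 5:4 (1.250)
Q = 23.53/13.59 ≈ 1.731 → root-3 (1.732)
R = 6.17/3.69 ≈ 1.672 → 5:3 (1.667)

P=5:4, Q=root-3, R=5:3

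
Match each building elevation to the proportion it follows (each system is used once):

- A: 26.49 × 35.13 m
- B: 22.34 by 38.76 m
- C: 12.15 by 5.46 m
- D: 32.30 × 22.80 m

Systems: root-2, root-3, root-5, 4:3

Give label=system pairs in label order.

A=4:3, B=root-3, C=root-5, D=root-2

Ratios: A ≈ 1.326; B ≈ 1.735; C ≈ 2.225; D ≈ 1.417.
Targets: root-2 ≈ 1.414; root-3 ≈ 1.732; root-5 ≈ 2.236; 4:3 ≈ 1.333.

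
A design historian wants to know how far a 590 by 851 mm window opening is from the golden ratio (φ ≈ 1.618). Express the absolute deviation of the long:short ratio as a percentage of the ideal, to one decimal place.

10.9%

Ratio = 851 / 590 ≈ 1.4424.
Ideal golden ratio ≈ 1.6180. |1.4424 − 1.6180| / 1.6180 ≈ 10.85% → 10.9%.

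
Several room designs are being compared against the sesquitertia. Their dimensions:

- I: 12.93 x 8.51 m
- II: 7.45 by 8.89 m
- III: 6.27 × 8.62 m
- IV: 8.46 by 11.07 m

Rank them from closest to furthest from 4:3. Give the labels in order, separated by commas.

IV, III, II, I

Ratios: I = 12.93 / 8.51 ≈ 1.519; II = 8.89 / 7.45 ≈ 1.193; III = 8.62 / 6.27 ≈ 1.375; IV = 11.07 / 8.46 ≈ 1.309.
|Δ from 1.333|: I 0.186; II 0.140; III 0.042; IV 0.024.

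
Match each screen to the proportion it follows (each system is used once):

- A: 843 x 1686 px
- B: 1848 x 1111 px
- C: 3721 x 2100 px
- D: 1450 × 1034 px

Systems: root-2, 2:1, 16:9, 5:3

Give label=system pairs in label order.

A=2:1, B=5:3, C=16:9, D=root-2

Ratios: A ≈ 2.000; B ≈ 1.663; C ≈ 1.772; D ≈ 1.402.
Targets: root-2 ≈ 1.414; 2:1 ≈ 2.000; 16:9 ≈ 1.778; 5:3 ≈ 1.667.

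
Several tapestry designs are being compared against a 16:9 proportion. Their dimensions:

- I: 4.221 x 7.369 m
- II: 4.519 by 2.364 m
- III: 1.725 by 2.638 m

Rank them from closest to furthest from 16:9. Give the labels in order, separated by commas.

Ratios: I = 7.369 / 4.221 ≈ 1.746; II = 4.519 / 2.364 ≈ 1.912; III = 2.638 / 1.725 ≈ 1.529.
|Δ from 1.778|: I 0.032; II 0.134; III 0.249.

I, II, III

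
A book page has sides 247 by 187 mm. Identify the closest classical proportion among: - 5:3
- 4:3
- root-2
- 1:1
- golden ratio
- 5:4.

Ratio = 247 / 187 ≈ 1.321.
Distances: 5:3 1.667 (Δ 0.346); 4:3 1.333 (Δ 0.012); root-2 1.414 (Δ 0.093); 1:1 1.000 (Δ 0.321); golden ratio 1.618 (Δ 0.297); 5:4 1.250 (Δ 0.071).

4:3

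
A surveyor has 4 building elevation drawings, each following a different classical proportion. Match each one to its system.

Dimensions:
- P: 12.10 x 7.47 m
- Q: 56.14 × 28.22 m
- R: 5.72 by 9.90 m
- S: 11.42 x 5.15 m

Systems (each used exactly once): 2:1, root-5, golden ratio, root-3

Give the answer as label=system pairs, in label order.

P=golden ratio, Q=2:1, R=root-3, S=root-5

Ratios: P ≈ 1.620; Q ≈ 1.989; R ≈ 1.731; S ≈ 2.217.
Targets: 2:1 ≈ 2.000; root-5 ≈ 2.236; golden ratio ≈ 1.618; root-3 ≈ 1.732.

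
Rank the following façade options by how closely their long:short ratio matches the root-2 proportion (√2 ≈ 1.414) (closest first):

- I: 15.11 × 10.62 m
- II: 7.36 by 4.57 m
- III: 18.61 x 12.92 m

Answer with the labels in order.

I, III, II

I: 15.11/10.62 ≈ 1.423 → |1.423 − 1.414| = 0.009
II: 7.36/4.57 ≈ 1.611 → |1.611 − 1.414| = 0.197
III: 18.61/12.92 ≈ 1.440 → |1.440 − 1.414| = 0.026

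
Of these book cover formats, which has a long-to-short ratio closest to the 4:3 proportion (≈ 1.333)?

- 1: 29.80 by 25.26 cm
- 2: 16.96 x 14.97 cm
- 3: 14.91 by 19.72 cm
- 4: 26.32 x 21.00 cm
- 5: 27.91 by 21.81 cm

Ratios (long/short): 1 ≈ 1.180; 2 ≈ 1.133; 3 ≈ 1.323; 4 ≈ 1.253; 5 ≈ 1.280.
4:3 ≈ 1.333; option 3 is nearest (Δ 0.010).

3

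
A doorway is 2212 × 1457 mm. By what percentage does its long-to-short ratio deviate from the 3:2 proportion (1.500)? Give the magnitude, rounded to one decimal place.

1.2%

Ratio = 2212 / 1457 ≈ 1.5182.
Ideal 3:2 = 1.5000. |1.5182 − 1.5000| / 1.5000 ≈ 1.21% → 1.2%.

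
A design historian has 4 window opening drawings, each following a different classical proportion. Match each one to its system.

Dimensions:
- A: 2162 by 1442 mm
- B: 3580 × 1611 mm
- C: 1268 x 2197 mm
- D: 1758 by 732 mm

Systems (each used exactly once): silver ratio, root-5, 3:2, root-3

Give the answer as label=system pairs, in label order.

Ratios: A ≈ 1.499; B ≈ 2.222; C ≈ 1.733; D ≈ 2.402.
Targets: silver ratio ≈ 2.414; root-5 ≈ 2.236; 3:2 ≈ 1.500; root-3 ≈ 1.732.

A=3:2, B=root-5, C=root-3, D=silver ratio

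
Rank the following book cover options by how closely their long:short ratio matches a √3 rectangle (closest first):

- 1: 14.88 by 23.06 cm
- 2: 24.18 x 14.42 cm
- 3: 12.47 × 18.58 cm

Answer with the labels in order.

2, 1, 3

1: 23.06/14.88 ≈ 1.550 → |1.550 − 1.732| = 0.182
2: 24.18/14.42 ≈ 1.677 → |1.677 − 1.732| = 0.055
3: 18.58/12.47 ≈ 1.490 → |1.490 − 1.732| = 0.242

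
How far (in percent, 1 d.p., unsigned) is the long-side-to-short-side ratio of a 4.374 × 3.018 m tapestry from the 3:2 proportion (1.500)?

Ratio = 4.374 / 3.018 ≈ 1.4493.
Ideal 3:2 = 1.5000. |1.4493 − 1.5000| / 1.5000 ≈ 3.38% → 3.4%.

3.4%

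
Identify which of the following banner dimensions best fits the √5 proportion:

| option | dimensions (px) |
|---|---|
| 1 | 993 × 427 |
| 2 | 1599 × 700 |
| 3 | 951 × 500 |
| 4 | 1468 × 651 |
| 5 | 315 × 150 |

Target root-5 ≈ 2.236.
1: 2.326 (Δ0.090)  2: 2.284 (Δ0.048)  3: 1.902 (Δ0.334)  4: 2.255 (Δ0.019)  5: 2.100 (Δ0.136)

4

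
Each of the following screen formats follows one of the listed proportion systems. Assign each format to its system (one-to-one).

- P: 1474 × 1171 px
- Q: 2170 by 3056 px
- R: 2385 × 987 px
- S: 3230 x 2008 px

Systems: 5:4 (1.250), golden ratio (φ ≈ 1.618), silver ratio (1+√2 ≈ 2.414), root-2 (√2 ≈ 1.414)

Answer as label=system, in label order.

P = 1474/1171 ≈ 1.259 → 5:4 (1.250)
Q = 3056/2170 ≈ 1.408 → root-2 (1.414)
R = 2385/987 ≈ 2.416 → silver ratio (2.414)
S = 3230/2008 ≈ 1.609 → golden ratio (1.618)

P=5:4, Q=root-2, R=silver ratio, S=golden ratio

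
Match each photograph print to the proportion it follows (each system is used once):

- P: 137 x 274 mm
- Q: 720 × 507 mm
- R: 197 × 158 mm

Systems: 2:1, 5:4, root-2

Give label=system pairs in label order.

P=2:1, Q=root-2, R=5:4

Ratios: P ≈ 2.000; Q ≈ 1.420; R ≈ 1.247.
Targets: 2:1 ≈ 2.000; 5:4 ≈ 1.250; root-2 ≈ 1.414.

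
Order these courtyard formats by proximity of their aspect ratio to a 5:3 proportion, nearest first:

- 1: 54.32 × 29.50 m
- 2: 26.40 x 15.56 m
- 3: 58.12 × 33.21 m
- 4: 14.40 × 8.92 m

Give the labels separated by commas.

2, 4, 3, 1

1: 54.32/29.50 ≈ 1.841 → |1.841 − 1.667| = 0.174
2: 26.40/15.56 ≈ 1.697 → |1.697 − 1.667| = 0.030
3: 58.12/33.21 ≈ 1.750 → |1.750 − 1.667| = 0.083
4: 14.40/8.92 ≈ 1.614 → |1.614 − 1.667| = 0.053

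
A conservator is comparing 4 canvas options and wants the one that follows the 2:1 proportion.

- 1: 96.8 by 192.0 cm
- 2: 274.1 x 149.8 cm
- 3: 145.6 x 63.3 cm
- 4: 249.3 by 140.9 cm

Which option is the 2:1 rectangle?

Target 2:1 ≈ 2.000.
1: 1.983 (Δ0.017)  2: 1.830 (Δ0.170)  3: 2.300 (Δ0.300)  4: 1.769 (Δ0.231)

1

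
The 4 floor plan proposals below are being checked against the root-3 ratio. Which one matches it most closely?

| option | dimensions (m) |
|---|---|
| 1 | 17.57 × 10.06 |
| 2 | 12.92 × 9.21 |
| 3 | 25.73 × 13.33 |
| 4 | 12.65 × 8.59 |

Target root-3 ≈ 1.732.
1: 1.747 (Δ0.015)  2: 1.403 (Δ0.329)  3: 1.930 (Δ0.198)  4: 1.473 (Δ0.259)

1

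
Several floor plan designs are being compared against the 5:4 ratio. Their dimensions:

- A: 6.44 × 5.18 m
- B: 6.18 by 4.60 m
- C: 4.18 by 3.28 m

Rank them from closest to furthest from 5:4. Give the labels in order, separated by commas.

A: 6.44/5.18 ≈ 1.243 → |1.243 − 1.250| = 0.007
B: 6.18/4.60 ≈ 1.343 → |1.343 − 1.250| = 0.093
C: 4.18/3.28 ≈ 1.274 → |1.274 − 1.250| = 0.024

A, C, B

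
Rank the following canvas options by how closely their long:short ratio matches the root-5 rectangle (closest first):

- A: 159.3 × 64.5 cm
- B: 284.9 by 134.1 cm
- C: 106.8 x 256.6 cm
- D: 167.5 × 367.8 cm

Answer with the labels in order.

Ratios: A = 159.3 / 64.5 ≈ 2.470; B = 284.9 / 134.1 ≈ 2.125; C = 256.6 / 106.8 ≈ 2.403; D = 367.8 / 167.5 ≈ 2.196.
|Δ from 2.236|: A 0.234; B 0.111; C 0.167; D 0.040.

D, B, C, A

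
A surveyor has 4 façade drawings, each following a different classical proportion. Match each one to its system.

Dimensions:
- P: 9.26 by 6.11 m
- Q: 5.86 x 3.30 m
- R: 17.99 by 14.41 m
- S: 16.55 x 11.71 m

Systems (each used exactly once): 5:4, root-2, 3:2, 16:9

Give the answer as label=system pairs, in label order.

P=3:2, Q=16:9, R=5:4, S=root-2

P = 9.26/6.11 ≈ 1.516 → 3:2 (1.500)
Q = 5.86/3.30 ≈ 1.776 → 16:9 (1.778)
R = 17.99/14.41 ≈ 1.248 → 5:4 (1.250)
S = 16.55/11.71 ≈ 1.413 → root-2 (1.414)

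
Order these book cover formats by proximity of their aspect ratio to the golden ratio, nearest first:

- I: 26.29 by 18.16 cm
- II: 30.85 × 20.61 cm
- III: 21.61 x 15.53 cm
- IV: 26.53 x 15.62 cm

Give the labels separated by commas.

Ratios: I = 26.29 / 18.16 ≈ 1.448; II = 30.85 / 20.61 ≈ 1.497; III = 21.61 / 15.53 ≈ 1.392; IV = 26.53 / 15.62 ≈ 1.698.
|Δ from 1.618|: I 0.170; II 0.121; III 0.226; IV 0.080.

IV, II, I, III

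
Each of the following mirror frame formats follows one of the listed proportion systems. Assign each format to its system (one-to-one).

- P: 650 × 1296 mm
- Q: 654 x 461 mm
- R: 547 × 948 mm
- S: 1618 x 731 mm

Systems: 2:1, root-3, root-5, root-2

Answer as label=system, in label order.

P=2:1, Q=root-2, R=root-3, S=root-5

P = 1296/650 ≈ 1.994 → 2:1 (2.000)
Q = 654/461 ≈ 1.419 → root-2 (1.414)
R = 948/547 ≈ 1.733 → root-3 (1.732)
S = 1618/731 ≈ 2.213 → root-5 (2.236)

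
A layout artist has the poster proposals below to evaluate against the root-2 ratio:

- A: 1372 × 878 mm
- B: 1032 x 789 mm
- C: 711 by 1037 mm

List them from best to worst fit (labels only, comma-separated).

C, B, A

A: 1372/878 ≈ 1.563 → |1.563 − 1.414| = 0.149
B: 1032/789 ≈ 1.308 → |1.308 − 1.414| = 0.106
C: 1037/711 ≈ 1.459 → |1.459 − 1.414| = 0.045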